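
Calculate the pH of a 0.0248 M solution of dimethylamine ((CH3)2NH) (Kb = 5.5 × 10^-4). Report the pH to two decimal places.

pH = 11.54

(CH3)2NH + H2O ⇌ (CH3)2NH2+ + OH-
Kb = [OH-]²/(0.0248 − [OH-]) = 5.5 × 10^-4
Here C₀/Kb ≈ 45.1, so the small-[OH-] approximation fails. Use the quadratic:
[OH-] = [−0.00055 + √(0.00055² + 5.46e-05)]/2 = 3.43 × 10^-3 M
pOH = 2.46, so pH = 14.00 − pOH = 11.54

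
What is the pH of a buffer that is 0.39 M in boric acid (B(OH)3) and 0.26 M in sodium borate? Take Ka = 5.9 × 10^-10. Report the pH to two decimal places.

pH = 9.05

pKa = −log(5.9 × 10^-10) = 9.229
Using pH = pKa + log([base]/[acid]) with [base]/[acid] = 0.26/0.39:
pH = 9.229 + (-0.176) = 9.05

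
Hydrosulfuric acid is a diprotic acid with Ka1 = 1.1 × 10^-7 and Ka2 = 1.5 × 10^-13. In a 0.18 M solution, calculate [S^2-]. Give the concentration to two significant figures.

First ionization gives [H+] ≈ [HS-] = 1.41 × 10^-4 M.
Second step: Ka2 = [H+][S^2-]/[HS-] ≈ [S^2-] (since [H+] ≈ [HS-]).
So [S^2-] ≈ Ka2.

1.5 × 10^-13 M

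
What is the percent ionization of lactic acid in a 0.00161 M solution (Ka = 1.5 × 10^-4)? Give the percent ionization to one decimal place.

26.2%

CH3CH(OH)COOH ⇌ CH3CH(OH)COO- + H+; let x = [H+] at equilibrium.
Ka = x²/(C₀ − x); solving the quadratic gives x = 4.22 × 10^-4 M.
% ionization = x/C₀ × 100% = 4.22 × 10^-4/0.00161 × 100% = 26.2%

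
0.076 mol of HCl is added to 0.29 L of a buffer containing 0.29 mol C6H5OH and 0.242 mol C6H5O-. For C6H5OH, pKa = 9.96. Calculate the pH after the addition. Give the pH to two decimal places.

Added H+ converts C6H5O- to C6H5OH: C6H5OH → 0.366 mol, C6H5O- → 0.166 mol.
pH = pKa + log([A⁻]/[HA]) = 9.96 + log(0.166/0.366) = 9.96 -0.343

pH = 9.62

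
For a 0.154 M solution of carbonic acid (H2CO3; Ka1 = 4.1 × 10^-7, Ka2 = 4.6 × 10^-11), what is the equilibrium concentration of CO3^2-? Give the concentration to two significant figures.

First ionization gives [H+] ≈ [HCO3-] = 2.51 × 10^-4 M.
Second step: Ka2 = [H+][CO3^2-]/[HCO3-] ≈ [CO3^2-] (since [H+] ≈ [HCO3-]).
So [CO3^2-] ≈ Ka2.

4.6 × 10^-11 M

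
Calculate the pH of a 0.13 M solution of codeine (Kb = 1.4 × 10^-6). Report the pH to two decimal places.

pH = 10.63

C18H21NO3 + H2O ⇌ C18H22NO3+ + OH-
From the ICE table, Kb = [OH-]²/(0.13 − [OH-]) = 1.4 × 10^-6.
Assume [OH-] ≪ 0.13: [OH-] ≈ √(1.4 × 10^-6 × 0.13) = 4.27 × 10^-4 M
([OH-]/C₀ = 0.33% < 5%, so the approximation holds.)
pOH = −log(4.27 × 10^-4) = 3.37; pH = 14.00 − 3.37 = 10.63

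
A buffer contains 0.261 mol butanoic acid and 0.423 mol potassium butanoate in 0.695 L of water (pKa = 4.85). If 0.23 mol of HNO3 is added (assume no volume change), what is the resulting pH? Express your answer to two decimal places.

pH = 4.44

Added H+ converts CH3(CH2)2COO- to CH3(CH2)2COOH: CH3(CH2)2COOH → 0.491 mol, CH3(CH2)2COO- → 0.193 mol.
Henderson–Hasselbalch with mole ratio 0.193/0.491: pH = 4.85 + (-0.406)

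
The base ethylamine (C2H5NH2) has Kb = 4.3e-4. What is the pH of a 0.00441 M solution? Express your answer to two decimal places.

C2H5NH2 + H2O ⇌ C2H5NH3+ + OH-
Let x = [OH-] at equilibrium. Kb = x²/(0.00441 − x).
x is not negligible relative to C₀; solve x² + 0.00043·x − 1.9e-06 = 0.
x = (−Kb + √(Kb² + 4·Kb·C₀))/2 = 1.18 × 10^-3 M
pOH = −log(1.18 × 10^-3) = 2.93; pH = 14.00 − 2.93 = 11.07

pH = 11.07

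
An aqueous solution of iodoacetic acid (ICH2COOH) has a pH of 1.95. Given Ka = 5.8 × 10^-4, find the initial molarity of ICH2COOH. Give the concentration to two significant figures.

[H+] = 10^(-1.95) = 1.12 × 10^-2 M = x
Ka = x²/(C₀ − x) ⇒ C₀ = x + x²/Ka
C₀ = 1.12 × 10^-2 + (1.12 × 10^-2)²/(5.8 × 10^-4) = 2.27 × 10^-1 M

C₀ = 2.3 × 10^-1 M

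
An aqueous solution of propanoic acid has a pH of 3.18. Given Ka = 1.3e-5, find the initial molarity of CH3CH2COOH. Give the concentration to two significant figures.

[H+] = 10^(-3.18) = 6.61 × 10^-4 M = x
Ka = x²/(C₀ − x) ⇒ C₀ = x + x²/Ka
C₀ = 6.61 × 10^-4 + (6.61 × 10^-4)²/(1.3 × 10^-5) = 3.43 × 10^-2 M

C₀ = 3.4 × 10^-2 M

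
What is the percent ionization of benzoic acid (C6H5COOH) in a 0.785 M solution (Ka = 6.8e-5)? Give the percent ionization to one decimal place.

0.9%

C6H5COOH ⇌ C6H5COO- + H+; let x = [H+] at equilibrium.
x ≈ √(Ka·C₀) = √(6.8 × 10^-5 × 0.785) = 7.31 × 10^-3 M
Fraction ionized = 7.31 × 10^-3 / 0.785 = 0.0093 → 0.9%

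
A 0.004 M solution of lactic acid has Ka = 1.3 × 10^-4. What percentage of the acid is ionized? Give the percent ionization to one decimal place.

CH3CH(OH)COOH ⇌ CH3CH(OH)COO- + H+; let x = [H+] at equilibrium.
Solve x² + 0.00013x − 5.2e-07 = 0 → x = 6.59 × 10^-4 M
Fraction ionized = 6.59 × 10^-4 / 0.004 = 0.1648 → 16.5%

16.5%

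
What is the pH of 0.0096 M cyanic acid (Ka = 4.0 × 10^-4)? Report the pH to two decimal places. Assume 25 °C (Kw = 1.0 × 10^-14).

pH = 2.75

HOCN ⇌ OCN- + H+
Let x = [H+] at equilibrium. Ka = x²/(0.0096 − x).
The 5% rule fails; solving x² + Ka·x − Ka·C₀ = 0 exactly:
x = (−Ka + √(Ka² + 4·Ka·C₀))/2 = 1.77 × 10^-3 M
pH = −log(1.77 × 10^-3) = 2.75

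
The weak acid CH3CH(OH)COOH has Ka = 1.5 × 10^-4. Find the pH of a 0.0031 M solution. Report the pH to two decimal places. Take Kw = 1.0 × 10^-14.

CH3CH(OH)COOH ⇌ CH3CH(OH)COO- + H+
From the ICE table, Ka = x²/(0.0031 − x) = 1.5 × 10^-4.
The 5% rule fails; solving x² + Ka·x − Ka·C₀ = 0 exactly:
x = (−Ka + √(Ka² + 4·Ka·C₀))/2 = 6.11 × 10^-4 M
pH = −log[H+] = −log(6.11 × 10^-4) = 3.21

pH = 3.21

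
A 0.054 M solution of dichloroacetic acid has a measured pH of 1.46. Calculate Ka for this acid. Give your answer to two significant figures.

[H+] = 10^(-1.46) = 3.47 × 10^-2 M
At equilibrium [HA] = 0.054 − 3.47 × 10^-2 = 1.93 × 10^-2 M
Ka = [H+][A-]/[HA] = (3.47 × 10^-2)² / 1.93 × 10^-2 = 6.2 × 10^-2

Ka = 6.2 × 10^-2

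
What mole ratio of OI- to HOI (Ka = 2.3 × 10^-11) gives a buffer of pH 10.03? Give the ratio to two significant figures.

pKa = -log(2.3 × 10^-11) = 10.638
pH = pKa + log(r) ⇒ log(r) = 10.03 − 10.638 = -0.608
r = [OI-]/[HOI] = 10^(-0.608) = 0.247

ratio = 0.25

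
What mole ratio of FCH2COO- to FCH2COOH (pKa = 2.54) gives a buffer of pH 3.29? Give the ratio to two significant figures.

ratio = 5.6

pH = pKa + log(r) ⇒ log(r) = 3.29 − 2.54 = +0.75
r = [FCH2COO-]/[FCH2COOH] = 10^(+0.75) = 5.62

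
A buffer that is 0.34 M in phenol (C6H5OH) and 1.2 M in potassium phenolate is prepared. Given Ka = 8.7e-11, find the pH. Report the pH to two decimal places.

pH = 10.61

pKa = −log(8.7 × 10^-11) = 10.060
Henderson–Hasselbalch: pH = pKa + log([C6H5O-]/[C6H5OH]) = 10.060 + log(1.2/0.34)
pH = 10.060 + (+0.548) = 10.61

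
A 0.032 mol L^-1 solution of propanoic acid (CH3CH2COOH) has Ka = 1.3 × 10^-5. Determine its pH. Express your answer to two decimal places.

CH3CH2COOH ⇌ CH3CH2COO- + H+
Let x = [H+] at equilibrium. Ka = x²/(0.032 − x).
Assume x ≪ 0.032: x ≈ √(1.3 × 10^-5 × 0.032) = 6.45 × 10^-4 M
pH = −log[H+] = −log(6.45 × 10^-4) = 3.19

pH = 3.19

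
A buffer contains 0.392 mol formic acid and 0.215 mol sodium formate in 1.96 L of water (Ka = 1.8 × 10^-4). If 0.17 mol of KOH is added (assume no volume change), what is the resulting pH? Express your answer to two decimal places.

After neutralization: n(HCOOH) = 0.222 mol, n(HCOO-) = 0.385 mol.
pKa = −log(1.8 × 10^-4) = 3.745
pH = pKa + log([A⁻]/[HA]) = 3.745 + log(0.385/0.222) = 3.745 +0.239

pH = 3.98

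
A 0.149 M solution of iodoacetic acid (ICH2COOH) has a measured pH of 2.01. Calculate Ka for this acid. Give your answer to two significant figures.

[H+] = 10^(-2.01) = 9.77 × 10^-3 M
At equilibrium [HA] = 0.149 − 9.77 × 10^-3 = 1.39 × 10^-1 M
Ka = [H+][A-]/[HA] = (9.77 × 10^-3)² / 1.39 × 10^-1 = 6.9 × 10^-4

Ka = 6.9 × 10^-4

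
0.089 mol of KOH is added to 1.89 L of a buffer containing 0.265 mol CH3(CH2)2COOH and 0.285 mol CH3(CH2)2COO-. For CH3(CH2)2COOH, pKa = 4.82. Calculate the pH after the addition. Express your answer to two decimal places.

pH = 5.15

After neutralization: n(CH3(CH2)2COOH) = 0.176 mol, n(CH3(CH2)2COO-) = 0.374 mol.
pH = pKa + log(n_CH3(CH2)2COO-/n_CH3(CH2)2COOH) = 4.82 + log(0.374/0.176) = 4.82 + (+0.327)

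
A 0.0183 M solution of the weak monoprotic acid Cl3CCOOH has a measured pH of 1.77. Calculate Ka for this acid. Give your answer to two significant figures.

Ka = 2.2 × 10^-1

[H+] = 10^(-1.77) = 1.70 × 10^-2 M
At equilibrium [HA] = 0.0183 − 1.70 × 10^-2 = 1.30 × 10^-3 M
Ka = [H+][A-]/[HA] = (1.70 × 10^-2)² / 1.30 × 10^-3 = 2.2 × 10^-1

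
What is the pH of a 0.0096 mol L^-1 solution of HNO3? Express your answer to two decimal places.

HNO3 is a strong acid and dissociates completely, so [H+] = 0.0096 M.
pH = -log(0.0096) = 2.02

pH = 2.02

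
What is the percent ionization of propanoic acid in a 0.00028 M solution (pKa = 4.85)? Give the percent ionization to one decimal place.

20.1%

CH3CH2COOH ⇌ CH3CH2COO- + H+; let x = [H+] at equilibrium.
Ka = 10^(−4.85) = 1.41 × 10^-5
Ka = x²/(C₀ − x); solving the quadratic gives x = 5.62 × 10^-5 M.
Fraction ionized = 5.62 × 10^-5 / 0.00028 = 0.2007 → 20.1%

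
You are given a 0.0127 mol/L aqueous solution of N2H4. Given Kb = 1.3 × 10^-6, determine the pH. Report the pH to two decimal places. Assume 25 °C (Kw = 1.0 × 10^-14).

pH = 10.11

N2H4 + H2O ⇌ N2H5+ + OH-
From the ICE table, Kb = [OH-]²/(0.0127 − [OH-]) = 1.3 × 10^-6.
Neglecting [OH-] in the denominator: [OH-] = √(1.3 × 10^-6 × 0.0127) = 1.28 × 10^-4 M
Check: 1% ionized — well under 5%, approximation valid.
pOH = −log(1.28 × 10^-4) = 3.89; pH = 14.00 − 3.89 = 10.11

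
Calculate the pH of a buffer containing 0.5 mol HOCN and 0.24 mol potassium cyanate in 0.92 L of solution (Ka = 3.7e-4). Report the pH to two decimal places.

pKa = −log(3.7 × 10^-4) = 3.432
pH = pKa + log([A⁻]/[HA]) = 3.432 + log(0.24/0.5)
pH = 3.432 + (-0.319) = 3.11

pH = 3.11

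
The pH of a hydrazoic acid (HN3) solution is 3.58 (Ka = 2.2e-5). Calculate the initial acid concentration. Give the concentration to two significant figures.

C₀ = 3.4 × 10^-3 M

[H+] = 10^(-3.58) = 2.63 × 10^-4 M = x
Ka = x²/(C₀ − x) ⇒ C₀ = x + x²/Ka
C₀ = 2.63 × 10^-4 + (2.63 × 10^-4)²/(2.2 × 10^-5) = 3.41 × 10^-3 M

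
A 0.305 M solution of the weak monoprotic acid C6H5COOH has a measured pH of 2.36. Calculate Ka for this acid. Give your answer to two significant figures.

[H+] = 10^(-2.36) = 4.37 × 10^-3 M
At equilibrium [HA] = 0.305 − 4.37 × 10^-3 = 3.01 × 10^-1 M
Ka = [H+][A-]/[HA] = (4.37 × 10^-3)² / 3.01 × 10^-1 = 6.3 × 10^-5

Ka = 6.3 × 10^-5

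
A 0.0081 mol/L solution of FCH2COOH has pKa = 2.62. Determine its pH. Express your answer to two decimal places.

FCH2COOH ⇌ FCH2COO- + H+
Ka = 10^(−2.62) = 2.40 × 10^-3
Ka = [H+]²/(0.0081 − [H+]) = 2.40 × 10^-3
The 5% rule fails; solving [H+]² + Ka·[H+] − Ka·C₀ = 0 exactly:
[H+] = (−Ka + √(Ka² + 4·Ka·C₀))/2 = 3.37 × 10^-3 M
pH = −log(3.37 × 10^-3) = 2.47

pH = 2.47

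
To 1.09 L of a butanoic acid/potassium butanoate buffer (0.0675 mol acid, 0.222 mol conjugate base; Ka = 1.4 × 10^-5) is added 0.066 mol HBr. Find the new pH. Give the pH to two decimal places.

pH = 4.92

After neutralization: n(CH3(CH2)2COOH) = 0.134 mol, n(CH3(CH2)2COO-) = 0.156 mol.
pKa = −log(1.4 × 10^-5) = 4.854
Henderson–Hasselbalch with mole ratio 0.156/0.134: pH = 4.854 + (+0.066)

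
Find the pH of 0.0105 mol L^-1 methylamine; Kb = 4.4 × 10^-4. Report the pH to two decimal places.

pH = 11.29

CH3NH2 + H2O ⇌ CH3NH3+ + OH-
Let x = [OH-] at equilibrium. Kb = x²/(0.0105 − x).
Here C₀/Kb ≈ 23.9, so the small-x approximation fails. Use the quadratic:
x = (−Kb + √(Kb² + 4·Kb·C₀))/2 = 1.94 × 10^-3 M
pOH = 2.71, so pH = 14.00 − pOH = 11.29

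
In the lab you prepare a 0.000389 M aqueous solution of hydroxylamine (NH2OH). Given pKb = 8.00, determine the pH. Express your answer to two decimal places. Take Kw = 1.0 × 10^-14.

pH = 8.29

NH2OH + H2O ⇌ NH3OH+ + OH-
Kb = 10^(−8.00) = 1.00 × 10^-8
Kb = [OH-]²/(0.000389 − [OH-]) = 1.00 × 10^-8
Since Kb ≪ C₀, [OH-] ≈ √(Kb·C₀) = 1.97 × 10^-6 M.
([OH-]/C₀ = 0.51% < 5%, so the approximation holds.)
pOH = −log(1.97 × 10^-6) = 5.71; pH = 14.00 − 5.71 = 8.29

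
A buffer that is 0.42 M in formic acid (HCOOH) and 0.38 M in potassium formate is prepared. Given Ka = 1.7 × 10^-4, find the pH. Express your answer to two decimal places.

pH = 3.73

pKa = −log(1.7 × 10^-4) = 3.770
Using pH = pKa + log([base]/[acid]) with [base]/[acid] = 0.38/0.42:
pH = 3.770 + (-0.043) = 3.73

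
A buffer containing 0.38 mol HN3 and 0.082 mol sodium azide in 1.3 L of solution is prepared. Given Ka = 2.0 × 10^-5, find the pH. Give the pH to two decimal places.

pKa = −log(2.0 × 10^-5) = 4.699
Henderson–Hasselbalch: pH = pKa + log([N3-]/[HN3]) = 4.699 + log(0.082/0.38)
pH = 4.699 + (-0.666) = 4.03

pH = 4.03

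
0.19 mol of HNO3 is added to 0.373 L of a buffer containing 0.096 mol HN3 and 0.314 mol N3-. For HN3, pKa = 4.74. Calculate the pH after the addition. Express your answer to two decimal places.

Added H+ converts N3- to HN3: HN3 → 0.286 mol, N3- → 0.124 mol.
Henderson–Hasselbalch with mole ratio 0.124/0.286: pH = 4.74 + (-0.363)

pH = 4.38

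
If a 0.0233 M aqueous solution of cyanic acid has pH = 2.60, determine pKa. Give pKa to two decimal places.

[H+] = 10^(-2.60) = 2.51 × 10^-3 M
At equilibrium [HA] = 0.0233 − 2.51 × 10^-3 = 2.08 × 10^-2 M
Ka = [H+][A-]/[HA] = (2.51 × 10^-3)² / 2.08 × 10^-2 = 3.03 × 10^-4
pKa = -log(3.03 × 10^-4) = 3.52

pKa = 3.52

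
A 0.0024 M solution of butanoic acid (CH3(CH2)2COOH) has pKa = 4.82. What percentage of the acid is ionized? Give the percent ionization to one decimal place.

7.6%

CH3(CH2)2COOH ⇌ CH3(CH2)2COO- + H+; let x = [H+] at equilibrium.
Ka = 10^(−4.82) = 1.51 × 10^-5
Ka = x²/(C₀ − x); solving the quadratic gives x = 1.83 × 10^-4 M.
% ionization = x/C₀ × 100% = 1.83 × 10^-4/0.0024 × 100% = 7.6%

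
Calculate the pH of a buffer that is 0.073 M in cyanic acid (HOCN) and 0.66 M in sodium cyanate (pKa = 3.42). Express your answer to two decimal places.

pH = 4.38

Using pH = pKa + log([base]/[acid]) with [base]/[acid] = 0.66/0.073:
pH = 3.42 + (+0.956) = 4.38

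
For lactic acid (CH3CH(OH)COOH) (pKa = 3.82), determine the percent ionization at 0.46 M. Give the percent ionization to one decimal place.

1.8%

CH3CH(OH)COOH ⇌ CH3CH(OH)COO- + H+; let x = [H+] at equilibrium.
Ka = 10^(−3.82) = 1.51 × 10^-4
x ≈ √(Ka·C₀) = √(1.51 × 10^-4 × 0.46) = 8.33 × 10^-3 M
Fraction ionized = 8.33 × 10^-3 / 0.46 = 0.0181 → 1.8%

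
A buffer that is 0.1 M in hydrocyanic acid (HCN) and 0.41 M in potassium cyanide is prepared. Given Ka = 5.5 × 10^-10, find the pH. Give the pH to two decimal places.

pH = 9.87

pKa = −log(5.5 × 10^-10) = 9.260
pH = pKa + log([A⁻]/[HA]) = 9.260 + log(0.41/0.1)
pH = 9.260 + (+0.613) = 9.87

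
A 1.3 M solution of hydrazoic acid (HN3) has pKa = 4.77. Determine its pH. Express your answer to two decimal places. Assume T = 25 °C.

HN3 ⇌ N3- + H+
Ka = 10^(−4.77) = 1.70 × 10^-5
Ka = [H+]²/(1.3 − [H+]) = 1.70 × 10^-5
Assume [H+] ≪ 1.3: [H+] ≈ √(1.70 × 10^-5 × 1.3) = 4.70 × 10^-3 M
pH = −log[H+] = −log(4.70 × 10^-3) = 2.33

pH = 2.33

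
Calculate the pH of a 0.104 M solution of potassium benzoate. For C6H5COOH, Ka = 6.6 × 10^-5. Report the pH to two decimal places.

C6H5COO- is the conjugate base of the weak acid C6H5COOH.
Kb = Kw/Ka = 1.0×10^-14 / 6.6 × 10^-5 = 1.52 × 10^-10
Kb = [OH-]²/(0.104 − [OH-]) = 1.52 × 10^-10
Since Kb ≪ C₀, [OH-] ≈ √(Kb·C₀) = 3.98 × 10^-6 M.
pOH = −log(3.98 × 10^-6) = 5.40; pH = 14.00 − 5.40 = 8.60

pH = 8.60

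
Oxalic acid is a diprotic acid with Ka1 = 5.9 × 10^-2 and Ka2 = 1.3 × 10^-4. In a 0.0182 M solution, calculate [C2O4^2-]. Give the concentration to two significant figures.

First ionization gives [H+] ≈ [HC2O4-] = 1.46 × 10^-2 M.
Second step: Ka2 = [H+][C2O4^2-]/[HC2O4-] ≈ [C2O4^2-] (since [H+] ≈ [HC2O4-]).
So [C2O4^2-] ≈ Ka2.

1.3 × 10^-4 M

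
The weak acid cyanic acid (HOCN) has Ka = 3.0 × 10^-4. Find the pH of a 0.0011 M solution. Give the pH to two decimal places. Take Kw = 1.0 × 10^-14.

HOCN ⇌ OCN- + H+
Ka = [H+]²/(0.0011 − [H+]) = 3.0 × 10^-4
Here C₀/Ka ≈ 3.67, so the small-[H+] approximation fails. Use the quadratic:
[H+] = [−0.0003 + √(0.0003² + 1.32e-06)]/2 = 4.44 × 10^-4 M
pH = −log(4.44 × 10^-4) = 3.35

pH = 3.35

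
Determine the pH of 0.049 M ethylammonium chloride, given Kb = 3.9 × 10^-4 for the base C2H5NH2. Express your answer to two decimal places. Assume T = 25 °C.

pH = 5.95

C2H5NH3+ is the conjugate acid of the weak base C2H5NH2.
Ka = Kw/Kb = 1.0×10^-14 / 3.9 × 10^-4 = 2.56 × 10^-11
Let x = [H+] at equilibrium. Ka = x²/(0.049 − x).
Assume x ≪ 0.049: x ≈ √(2.56 × 10^-11 × 0.049) = 1.12 × 10^-6 M
Check: 0.0023% ionized — well under 5%, approximation valid.
pH = −log[H+] = −log(1.12 × 10^-6) = 5.95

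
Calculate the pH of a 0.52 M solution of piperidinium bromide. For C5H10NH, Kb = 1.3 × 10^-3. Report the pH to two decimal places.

C5H10NH2+ is the conjugate acid of the weak base C5H10NH.
Ka = Kw/Kb = 1.0×10^-14 / 1.3 × 10^-3 = 7.69 × 10^-12
From the ICE table, Ka = x²/(0.52 − x) = 7.69 × 10^-12.
Neglecting x in the denominator: x = √(7.69 × 10^-12 × 0.52) = 2.00 × 10^-6 M
Check: 0.00038% ionized — well under 5%, approximation valid.
pH = −log[H+] = −log(2.00 × 10^-6) = 5.70

pH = 5.70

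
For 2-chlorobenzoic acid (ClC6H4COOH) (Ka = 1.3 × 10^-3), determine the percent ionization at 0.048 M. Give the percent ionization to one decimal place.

ClC6H4COOH ⇌ ClC6H4COO- + H+; let x = [H+] at equilibrium.
Solve x² + 0.0013x − 6.24e-05 = 0 → x = 7.28 × 10^-3 M
% ionization = x/C₀ × 100% = 7.28 × 10^-3/0.048 × 100% = 15.2%

15.2%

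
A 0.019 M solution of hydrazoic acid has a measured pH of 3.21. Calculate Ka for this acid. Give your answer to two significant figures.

Ka = 2.1 × 10^-5

[H+] = 10^(-3.21) = 6.17 × 10^-4 M
At equilibrium [HA] = 0.019 − 6.17 × 10^-4 = 1.84 × 10^-2 M
Ka = [H+][A-]/[HA] = (6.17 × 10^-4)² / 1.84 × 10^-2 = 2.1 × 10^-5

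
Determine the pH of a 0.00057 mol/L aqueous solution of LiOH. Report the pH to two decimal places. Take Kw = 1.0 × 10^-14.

LiOH is a strong base; [OH-] = 0.00057 M.
pOH = -log(0.00057) = 3.24
pH = 14.00 - 3.24 = 10.76

pH = 10.76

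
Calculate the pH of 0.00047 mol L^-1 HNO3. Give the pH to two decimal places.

pH = 3.33

HNO3 is a strong acid and dissociates completely, so [H+] = 0.00047 M.
pH = -log(0.00047) = 3.33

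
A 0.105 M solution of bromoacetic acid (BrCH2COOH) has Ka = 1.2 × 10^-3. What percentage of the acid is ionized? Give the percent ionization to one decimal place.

10.1%

BrCH2COOH ⇌ BrCH2COO- + H+; let x = [H+] at equilibrium.
Ka = x²/(C₀ − x); solving the quadratic gives x = 1.06 × 10^-2 M.
Fraction ionized = 1.06 × 10^-2 / 0.105 = 0.1010 → 10.1%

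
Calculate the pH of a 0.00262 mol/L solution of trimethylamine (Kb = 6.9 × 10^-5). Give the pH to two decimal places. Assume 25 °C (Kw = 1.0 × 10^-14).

pH = 10.59

(CH3)3N + H2O ⇌ (CH3)3NH+ + OH-
From the ICE table, Kb = [OH-]²/(0.00262 − [OH-]) = 6.9 × 10^-5.
[OH-] is not negligible relative to C₀; solve [OH-]² + 6.9e-05·[OH-] − 1.81e-07 = 0.
[OH-] = [−6.9e-05 + √(6.9e-05² + 7.23e-07)]/2 = 3.92 × 10^-4 M
pOH = −log(3.92 × 10^-4) = 3.41; pH = 14.00 − 3.41 = 10.59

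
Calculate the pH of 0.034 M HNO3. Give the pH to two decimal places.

pH = 1.47

HNO3 is a strong acid and dissociates completely, so [H+] = 0.034 M.
pH = -log(0.034) = 1.47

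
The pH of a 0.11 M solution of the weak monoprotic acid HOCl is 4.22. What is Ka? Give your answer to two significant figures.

[H+] = 10^(-4.22) = 6.03 × 10^-5 M
At equilibrium [HA] = 0.11 − 6.03 × 10^-5 = 1.10 × 10^-1 M
Ka = [H+][A-]/[HA] = (6.03 × 10^-5)² / 1.10 × 10^-1 = 3.3 × 10^-8

Ka = 3.3 × 10^-8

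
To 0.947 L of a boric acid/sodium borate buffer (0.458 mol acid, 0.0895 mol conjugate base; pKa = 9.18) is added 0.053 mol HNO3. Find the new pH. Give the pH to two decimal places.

pH = 8.03

Added H+ converts B(OH)4- to B(OH)3: B(OH)3 → 0.511 mol, B(OH)4- → 0.0365 mol.
pH = pKa + log([A⁻]/[HA]) = 9.18 + log(0.0365/0.511) = 9.18 -1.146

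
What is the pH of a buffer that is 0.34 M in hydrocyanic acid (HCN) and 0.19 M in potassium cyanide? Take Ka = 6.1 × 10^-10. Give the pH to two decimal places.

pKa = −log(6.1 × 10^-10) = 9.215
Henderson–Hasselbalch: pH = pKa + log([CN-]/[HCN]) = 9.215 + log(0.19/0.34)
pH = 9.215 + (-0.253) = 8.96

pH = 8.96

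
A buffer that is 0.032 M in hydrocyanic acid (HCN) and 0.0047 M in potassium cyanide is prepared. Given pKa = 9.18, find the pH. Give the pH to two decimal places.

Henderson–Hasselbalch: pH = pKa + log([CN-]/[HCN]) = 9.18 + log(0.0047/0.032)
pH = 9.18 + (-0.833) = 8.35

pH = 8.35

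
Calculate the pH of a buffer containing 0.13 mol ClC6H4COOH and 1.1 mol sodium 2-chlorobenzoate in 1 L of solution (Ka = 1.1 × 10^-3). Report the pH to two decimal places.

pKa = −log(1.1 × 10^-3) = 2.959
pH = pKa + log([A⁻]/[HA]) = 2.959 + log(1.1/0.13)
pH = 2.959 + (+0.927) = 3.89

pH = 3.89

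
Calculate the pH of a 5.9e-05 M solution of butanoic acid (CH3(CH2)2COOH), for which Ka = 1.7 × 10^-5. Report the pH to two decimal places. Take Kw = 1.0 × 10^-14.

CH3(CH2)2COOH ⇌ CH3(CH2)2COO- + H+
Ka = x²/(5.9e-05 − x) = 1.7 × 10^-5
Here C₀/Ka ≈ 3.47, so the small-x approximation fails. Use the quadratic:
x = [−1.7e-05 + √(1.7e-05² + 4.01e-09)]/2 = 2.43 × 10^-5 M
pH = −log[H+] = −log(2.43 × 10^-5) = 4.61

pH = 4.61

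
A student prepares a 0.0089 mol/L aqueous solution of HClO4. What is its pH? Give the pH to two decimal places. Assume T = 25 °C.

pH = 2.05

HClO4 is a strong acid and dissociates completely, so [H+] = 0.0089 M.
pH = -log(0.0089) = 2.05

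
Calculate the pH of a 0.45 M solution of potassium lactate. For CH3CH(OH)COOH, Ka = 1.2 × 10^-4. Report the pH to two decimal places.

pH = 8.79

CH3CH(OH)COO- is the conjugate base of the weak acid CH3CH(OH)COOH.
Kb = Kw/Ka = 1.0×10^-14 / 1.2 × 10^-4 = 8.33 × 10^-11
Let x = [OH-] at equilibrium. Kb = x²/(0.45 − x).
Assume x ≪ 0.45: x ≈ √(8.33 × 10^-11 × 0.45) = 6.12 × 10^-6 M
(x/C₀ = 0.0014% < 5%, so the approximation holds.)
pOH = −log(6.12 × 10^-6) = 5.21; pH = 14.00 − 5.21 = 8.79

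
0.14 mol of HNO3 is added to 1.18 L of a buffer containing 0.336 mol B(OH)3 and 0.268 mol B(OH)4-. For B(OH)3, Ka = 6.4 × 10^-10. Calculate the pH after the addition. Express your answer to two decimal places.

pH = 8.62

After neutralization: n(B(OH)3) = 0.476 mol, n(B(OH)4-) = 0.128 mol.
pKa = −log(6.4 × 10^-10) = 9.194
Henderson–Hasselbalch with mole ratio 0.128/0.476: pH = 9.194 + (-0.570)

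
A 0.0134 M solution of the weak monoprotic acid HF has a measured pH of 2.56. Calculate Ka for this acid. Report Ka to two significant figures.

Ka = 7.1 × 10^-4

[H+] = 10^(-2.56) = 2.75 × 10^-3 M
At equilibrium [HA] = 0.0134 − 2.75 × 10^-3 = 1.06 × 10^-2 M
Ka = [H+][A-]/[HA] = (2.75 × 10^-3)² / 1.06 × 10^-2 = 7.1 × 10^-4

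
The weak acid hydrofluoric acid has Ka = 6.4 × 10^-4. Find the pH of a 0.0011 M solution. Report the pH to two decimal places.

pH = 3.24

HF ⇌ F- + H+
From the ICE table, Ka = [H+]²/(0.0011 − [H+]) = 6.4 × 10^-4.
Here C₀/Ka ≈ 1.72, so the small-[H+] approximation fails. Use the quadratic:
[H+] = [−0.00064 + √(0.00064² + 2.82e-06)]/2 = 5.78 × 10^-4 M
pH = −log(5.78 × 10^-4) = 3.24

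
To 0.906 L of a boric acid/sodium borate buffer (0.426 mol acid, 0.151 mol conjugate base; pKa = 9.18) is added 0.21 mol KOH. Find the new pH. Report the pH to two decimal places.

OH- converts B(OH)3 to B(OH)4-: B(OH)3 → 0.216 mol, B(OH)4- → 0.361 mol.
pH = pKa + log([A⁻]/[HA]) = 9.18 + log(0.361/0.216) = 9.18 +0.223

pH = 9.40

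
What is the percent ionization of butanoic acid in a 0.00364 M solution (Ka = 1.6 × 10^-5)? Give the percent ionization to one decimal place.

CH3(CH2)2COOH ⇌ CH3(CH2)2COO- + H+; let x = [H+] at equilibrium.
Ka = x²/(C₀ − x); solving the quadratic gives x = 2.33 × 10^-4 M.
% ionization = x/C₀ × 100% = 2.33 × 10^-4/0.00364 × 100% = 6.4%

6.4%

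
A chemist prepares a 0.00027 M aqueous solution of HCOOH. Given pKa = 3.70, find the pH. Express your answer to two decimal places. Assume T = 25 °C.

pH = 3.82

HCOOH ⇌ HCOO- + H+
Ka = 10^(−3.70) = 2.00 × 10^-4
From the ICE table, Ka = x²/(0.00027 − x) = 2.00 × 10^-4.
The 5% rule fails; solving x² + Ka·x − Ka·C₀ = 0 exactly:
x = (−Ka + √(Ka² + 4·Ka·C₀))/2 = 1.53 × 10^-4 M
pH = −log(1.53 × 10^-4) = 3.82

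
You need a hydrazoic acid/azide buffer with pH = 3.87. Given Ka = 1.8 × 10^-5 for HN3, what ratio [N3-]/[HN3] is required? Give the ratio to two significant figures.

pKa = -log(1.8 × 10^-5) = 4.745
pH = pKa + log(r) ⇒ log(r) = 3.87 − 4.745 = -0.875
r = [N3-]/[HN3] = 10^(-0.875) = 0.133

ratio = 0.13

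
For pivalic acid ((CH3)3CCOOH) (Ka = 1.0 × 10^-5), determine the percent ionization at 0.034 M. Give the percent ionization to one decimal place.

(CH3)3CCOOH ⇌ (CH3)3CCOO- + H+; let x = [H+] at equilibrium.
x ≈ √(Ka·C₀) = √(1.0 × 10^-5 × 0.034) = 5.83 × 10^-4 M
% ionization = x/C₀ × 100% = 5.83 × 10^-4/0.034 × 100% = 1.7%

1.7%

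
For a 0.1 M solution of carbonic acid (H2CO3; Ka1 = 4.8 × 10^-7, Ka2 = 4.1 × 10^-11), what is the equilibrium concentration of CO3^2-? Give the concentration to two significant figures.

4.1 × 10^-11 M

First ionization gives [H+] ≈ [HCO3-] = 2.19 × 10^-4 M.
Second step: Ka2 = [H+][CO3^2-]/[HCO3-] ≈ [CO3^2-] (since [H+] ≈ [HCO3-]).
So [CO3^2-] ≈ Ka2.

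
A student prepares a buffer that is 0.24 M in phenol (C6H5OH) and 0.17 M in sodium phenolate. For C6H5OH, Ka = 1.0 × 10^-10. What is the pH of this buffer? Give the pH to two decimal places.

pH = 9.85

pKa = −log(1.0 × 10^-10) = 10.000
Using pH = pKa + log([base]/[acid]) with [base]/[acid] = 0.17/0.24:
pH = 10.000 + (-0.150) = 9.85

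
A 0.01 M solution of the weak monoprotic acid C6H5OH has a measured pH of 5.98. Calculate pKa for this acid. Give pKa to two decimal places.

pKa = 9.96

[H+] = 10^(-5.98) = 1.05 × 10^-6 M
At equilibrium [HA] = 0.01 − 1.05 × 10^-6 = 1.00 × 10^-2 M
Ka = [H+][A-]/[HA] = (1.05 × 10^-6)² / 1.00 × 10^-2 = 1.10 × 10^-10
pKa = -log(1.10 × 10^-10) = 9.96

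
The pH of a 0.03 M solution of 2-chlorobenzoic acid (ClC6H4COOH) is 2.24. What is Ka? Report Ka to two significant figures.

Ka = 1.4 × 10^-3

[H+] = 10^(-2.24) = 5.75 × 10^-3 M
At equilibrium [HA] = 0.03 − 5.75 × 10^-3 = 2.43 × 10^-2 M
Ka = [H+][A-]/[HA] = (5.75 × 10^-3)² / 2.43 × 10^-2 = 1.4 × 10^-3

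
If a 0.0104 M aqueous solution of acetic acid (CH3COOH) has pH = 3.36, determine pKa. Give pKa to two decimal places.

[H+] = 10^(-3.36) = 4.37 × 10^-4 M
At equilibrium [HA] = 0.0104 − 4.37 × 10^-4 = 9.96 × 10^-3 M
Ka = [H+][A-]/[HA] = (4.37 × 10^-4)² / 9.96 × 10^-3 = 1.92 × 10^-5
pKa = -log(1.92 × 10^-5) = 4.72

pKa = 4.72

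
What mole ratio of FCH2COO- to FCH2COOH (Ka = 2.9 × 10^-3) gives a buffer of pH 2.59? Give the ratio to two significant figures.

ratio = 1.1

pKa = -log(2.9 × 10^-3) = 2.538
pH = pKa + log(r) ⇒ log(r) = 2.59 − 2.538 = +0.052
r = [FCH2COO-]/[FCH2COOH] = 10^(+0.052) = 1.13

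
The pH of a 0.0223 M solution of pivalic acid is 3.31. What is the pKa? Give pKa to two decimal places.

pKa = 4.96

[H+] = 10^(-3.31) = 4.90 × 10^-4 M
At equilibrium [HA] = 0.0223 − 4.90 × 10^-4 = 2.18 × 10^-2 M
Ka = [H+][A-]/[HA] = (4.90 × 10^-4)² / 2.18 × 10^-2 = 1.10 × 10^-5
pKa = -log(1.10 × 10^-5) = 4.96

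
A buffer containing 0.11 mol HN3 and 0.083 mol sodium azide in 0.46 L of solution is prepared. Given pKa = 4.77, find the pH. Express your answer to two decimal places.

Using pH = pKa + log([base]/[acid]) with [base]/[acid] = 0.083/0.11:
pH = 4.77 + (-0.122) = 4.65

pH = 4.65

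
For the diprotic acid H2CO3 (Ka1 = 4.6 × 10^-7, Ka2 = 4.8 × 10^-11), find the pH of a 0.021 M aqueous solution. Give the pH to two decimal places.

Since Ka1 ≫ Ka2, the first ionization dominates [H+].
Ka1 = x²/(0.021 − x) = 4.6 × 10^-7
x ≈ √(4.6 × 10^-7 × 0.021) = 9.83 × 10^-5 M
pH = −log(9.83 × 10^-5) = 4.01

pH = 4.01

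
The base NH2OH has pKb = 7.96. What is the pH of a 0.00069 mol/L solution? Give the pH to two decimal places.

pH = 8.44

NH2OH + H2O ⇌ NH3OH+ + OH-
Kb = 10^(−7.96) = 1.10 × 10^-8
Kb = x²/(0.00069 − x) = 1.10 × 10^-8
Since Kb ≪ C₀, x ≈ √(Kb·C₀) = 2.75 × 10^-6 M.
pOH = −log(2.75 × 10^-6) = 5.56; pH = 14.00 − 5.56 = 8.44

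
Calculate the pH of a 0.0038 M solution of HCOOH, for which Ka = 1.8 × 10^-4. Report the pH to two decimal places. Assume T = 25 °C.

HCOOH ⇌ HCOO- + H+
Ka = x²/(0.0038 − x) = 1.8 × 10^-4
The 5% rule fails; solving x² + Ka·x − Ka·C₀ = 0 exactly:
x = (−Ka + √(Ka² + 4·Ka·C₀))/2 = 7.42 × 10^-4 M
pH = −log[H+] = −log(7.42 × 10^-4) = 3.13

pH = 3.13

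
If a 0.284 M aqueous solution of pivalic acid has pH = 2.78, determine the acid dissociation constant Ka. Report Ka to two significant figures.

[H+] = 10^(-2.78) = 1.66 × 10^-3 M
At equilibrium [HA] = 0.284 − 1.66 × 10^-3 = 2.82 × 10^-1 M
Ka = [H+][A-]/[HA] = (1.66 × 10^-3)² / 2.82 × 10^-1 = 9.8 × 10^-6

Ka = 9.8 × 10^-6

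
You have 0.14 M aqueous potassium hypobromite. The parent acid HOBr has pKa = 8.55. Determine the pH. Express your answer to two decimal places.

OBr- is the conjugate base of the weak acid HOBr.
Ka = 10^(−8.55) = 2.82 × 10^-9
Kb = Kw/Ka = 1.0×10^-14 / 2.82 × 10^-9 = 3.55 × 10^-6
Kb = [OH-]²/(0.14 − [OH-]) = 3.55 × 10^-6
Neglecting [OH-] in the denominator: [OH-] = √(3.55 × 10^-6 × 0.14) = 7.05 × 10^-4 M
pOH = −log(7.05 × 10^-4) = 3.15; pH = 14.00 − 3.15 = 10.85

pH = 10.85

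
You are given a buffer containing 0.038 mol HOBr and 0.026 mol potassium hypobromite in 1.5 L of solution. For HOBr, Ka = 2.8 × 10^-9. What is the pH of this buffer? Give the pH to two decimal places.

pKa = −log(2.8 × 10^-9) = 8.553
pH = pKa + log([A⁻]/[HA]) = 8.553 + log(0.026/0.038)
pH = 8.553 + (-0.165) = 8.39

pH = 8.39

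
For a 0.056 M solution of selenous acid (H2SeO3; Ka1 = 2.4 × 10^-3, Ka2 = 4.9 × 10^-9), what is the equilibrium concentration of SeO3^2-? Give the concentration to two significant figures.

4.9 × 10^-9 M

First ionization gives [H+] ≈ [HSeO3-] = 1.05 × 10^-2 M.
Second step: Ka2 = [H+][SeO3^2-]/[HSeO3-] ≈ [SeO3^2-] (since [H+] ≈ [HSeO3-]).
So [SeO3^2-] ≈ Ka2.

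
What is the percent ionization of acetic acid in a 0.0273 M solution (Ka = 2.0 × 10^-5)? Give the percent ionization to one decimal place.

2.7%

CH3COOH ⇌ CH3COO- + H+; let x = [H+] at equilibrium.
x ≈ √(Ka·C₀) = √(2.0 × 10^-5 × 0.0273) = 7.39 × 10^-4 M
% ionization = x/C₀ × 100% = 7.39 × 10^-4/0.0273 × 100% = 2.7%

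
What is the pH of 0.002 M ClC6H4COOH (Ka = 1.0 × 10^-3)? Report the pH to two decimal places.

ClC6H4COOH ⇌ ClC6H4COO- + H+
Ka = [H+]²/(0.002 − [H+]) = 1.0 × 10^-3
Here C₀/Ka ≈ 2, so the small-[H+] approximation fails. Use the quadratic:
[H+] = [−0.001 + √(0.001² + 8e-06)]/2 = 1.00 × 10^-3 M
pH = −log[H+] = −log(1.00 × 10^-3) = 3.00

pH = 3.00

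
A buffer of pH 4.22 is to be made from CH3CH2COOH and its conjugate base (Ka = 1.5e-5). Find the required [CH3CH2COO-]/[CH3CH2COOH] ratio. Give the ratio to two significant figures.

pKa = -log(1.5 × 10^-5) = 4.824
pH = pKa + log(r) ⇒ log(r) = 4.22 − 4.824 = -0.604
r = [CH3CH2COO-]/[CH3CH2COOH] = 10^(-0.604) = 0.249

ratio = 0.25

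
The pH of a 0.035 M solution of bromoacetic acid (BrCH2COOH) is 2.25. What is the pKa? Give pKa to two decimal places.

[H+] = 10^(-2.25) = 5.62 × 10^-3 M
At equilibrium [HA] = 0.035 − 5.62 × 10^-3 = 2.94 × 10^-2 M
Ka = [H+][A-]/[HA] = (5.62 × 10^-3)² / 2.94 × 10^-2 = 1.07 × 10^-3
pKa = -log(1.07 × 10^-3) = 2.97

pKa = 2.97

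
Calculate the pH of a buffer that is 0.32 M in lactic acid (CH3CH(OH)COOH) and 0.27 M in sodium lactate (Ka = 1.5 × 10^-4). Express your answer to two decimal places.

pH = 3.75

pKa = −log(1.5 × 10^-4) = 3.824
pH = pKa + log([A⁻]/[HA]) = 3.824 + log(0.27/0.32)
pH = 3.824 + (-0.074) = 3.75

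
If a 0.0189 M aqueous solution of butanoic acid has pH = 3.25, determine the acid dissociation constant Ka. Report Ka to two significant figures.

Ka = 1.7 × 10^-5

[H+] = 10^(-3.25) = 5.62 × 10^-4 M
At equilibrium [HA] = 0.0189 − 5.62 × 10^-4 = 1.83 × 10^-2 M
Ka = [H+][A-]/[HA] = (5.62 × 10^-4)² / 1.83 × 10^-2 = 1.7 × 10^-5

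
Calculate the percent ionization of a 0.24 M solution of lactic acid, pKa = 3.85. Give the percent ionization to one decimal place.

2.4%

CH3CH(OH)COOH ⇌ CH3CH(OH)COO- + H+; let x = [H+] at equilibrium.
Ka = 10^(−3.85) = 1.41 × 10^-4
x ≈ √(Ka·C₀) = √(1.41 × 10^-4 × 0.24) = 5.82 × 10^-3 M
% ionization = x/C₀ × 100% = 5.82 × 10^-3/0.24 × 100% = 2.4%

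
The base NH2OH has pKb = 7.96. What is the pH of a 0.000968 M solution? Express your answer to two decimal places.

NH2OH + H2O ⇌ NH3OH+ + OH-
Kb = 10^(−7.96) = 1.10 × 10^-8
From the ICE table, Kb = [OH-]²/(0.000968 − [OH-]) = 1.10 × 10^-8.
Neglecting [OH-] in the denominator: [OH-] = √(1.10 × 10^-8 × 0.000968) = 3.26 × 10^-6 M
pOH = −log(3.26 × 10^-6) = 5.49; pH = 14.00 − 5.49 = 8.51

pH = 8.51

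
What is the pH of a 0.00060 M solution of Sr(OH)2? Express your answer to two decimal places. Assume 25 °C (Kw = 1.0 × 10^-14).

Sr(OH)2 is a strong base (each formula unit releases 2 OH-); [OH-] = 0.0012 M.
pOH = -log(0.0012) = 2.92
pH = 14.00 - 2.92 = 11.08

pH = 11.08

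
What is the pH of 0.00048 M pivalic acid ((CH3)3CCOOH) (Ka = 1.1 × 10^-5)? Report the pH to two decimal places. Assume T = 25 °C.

pH = 4.17

(CH3)3CCOOH ⇌ (CH3)3CCOO- + H+
From the ICE table, Ka = [H+]²/(0.00048 − [H+]) = 1.1 × 10^-5.
[H+] is not negligible relative to C₀; solve [H+]² + 1.1e-05·[H+] − 5.28e-09 = 0.
[H+] = (−Ka + √(Ka² + 4·Ka·C₀))/2 = 6.74 × 10^-5 M
pH = −log[H+] = −log(6.74 × 10^-5) = 4.17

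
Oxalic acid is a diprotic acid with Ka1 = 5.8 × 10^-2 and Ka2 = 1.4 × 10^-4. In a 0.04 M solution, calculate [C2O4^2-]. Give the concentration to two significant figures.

First ionization gives [H+] ≈ [HC2O4-] = 2.72 × 10^-2 M.
Second step: Ka2 = [H+][C2O4^2-]/[HC2O4-] ≈ [C2O4^2-] (since [H+] ≈ [HC2O4-]).
So [C2O4^2-] ≈ Ka2.

1.4 × 10^-4 M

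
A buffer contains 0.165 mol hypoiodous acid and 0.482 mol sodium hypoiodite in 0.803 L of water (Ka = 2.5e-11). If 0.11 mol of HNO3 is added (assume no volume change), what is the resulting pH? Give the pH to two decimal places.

After neutralization: n(HOI) = 0.275 mol, n(OI-) = 0.372 mol.
pKa = −log(2.5 × 10^-11) = 10.602
pH = pKa + log([A⁻]/[HA]) = 10.602 + log(0.372/0.275) = 10.602 +0.131

pH = 10.73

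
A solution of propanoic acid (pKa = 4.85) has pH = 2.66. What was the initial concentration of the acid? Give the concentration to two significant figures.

C₀ = 3.4 × 10^-1 M

[H+] = 10^(-2.66) = 2.19 × 10^-3 M = x
Ka = 10^(−4.85) = 1.41 × 10^-5
Ka = x²/(C₀ − x) ⇒ C₀ = x + x²/Ka
C₀ = 2.19 × 10^-3 + (2.19 × 10^-3)²/(1.41 × 10^-5) = 3.42 × 10^-1 M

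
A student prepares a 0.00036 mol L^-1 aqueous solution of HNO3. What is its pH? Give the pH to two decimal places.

pH = 3.44

HNO3 is a strong acid and dissociates completely, so [H+] = 0.00036 M.
pH = -log(0.00036) = 3.44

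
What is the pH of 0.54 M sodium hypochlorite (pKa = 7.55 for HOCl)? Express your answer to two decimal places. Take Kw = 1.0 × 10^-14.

OCl- is the conjugate base of the weak acid HOCl.
Ka = 10^(−7.55) = 2.82 × 10^-8
Kb = Kw/Ka = 1.0×10^-14 / 2.82 × 10^-8 = 3.55 × 10^-7
Let x = [OH-] at equilibrium. Kb = x²/(0.54 − x).
Since Kb ≪ C₀, x ≈ √(Kb·C₀) = 4.38 × 10^-4 M.
(x/C₀ = 0.081% < 5%, so the approximation holds.)
pOH = −log(4.38 × 10^-4) = 3.36; pH = 14.00 − 3.36 = 10.64

pH = 10.64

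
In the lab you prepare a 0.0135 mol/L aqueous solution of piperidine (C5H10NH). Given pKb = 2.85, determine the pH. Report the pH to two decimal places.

pH = 11.57

C5H10NH + H2O ⇌ C5H10NH2+ + OH-
Kb = 10^(−2.85) = 1.41 × 10^-3
Let x = [OH-] at equilibrium. Kb = x²/(0.0135 − x).
Here C₀/Kb ≈ 9.57, so the small-x approximation fails. Use the quadratic:
x = [−0.00141 + √(0.00141² + 7.61e-05)]/2 = 3.71 × 10^-3 M
pOH = −log(3.71 × 10^-3) = 2.43; pH = 14.00 − 2.43 = 11.57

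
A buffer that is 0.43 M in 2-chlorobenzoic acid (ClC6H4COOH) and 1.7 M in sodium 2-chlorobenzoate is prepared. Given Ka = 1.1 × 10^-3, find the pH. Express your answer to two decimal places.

pH = 3.56

pKa = −log(1.1 × 10^-3) = 2.959
Using pH = pKa + log([base]/[acid]) with [base]/[acid] = 1.7/0.43:
pH = 2.959 + (+0.597) = 3.56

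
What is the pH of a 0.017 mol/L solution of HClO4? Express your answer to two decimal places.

pH = 1.77

HClO4 is a strong acid and dissociates completely, so [H+] = 0.017 M.
pH = -log(0.017) = 1.77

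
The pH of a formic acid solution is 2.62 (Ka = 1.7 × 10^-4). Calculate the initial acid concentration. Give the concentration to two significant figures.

[H+] = 10^(-2.62) = 2.40 × 10^-3 M = x
Ka = x²/(C₀ − x) ⇒ C₀ = x + x²/Ka
C₀ = 2.40 × 10^-3 + (2.40 × 10^-3)²/(1.7 × 10^-4) = 3.63 × 10^-2 M

C₀ = 3.6 × 10^-2 M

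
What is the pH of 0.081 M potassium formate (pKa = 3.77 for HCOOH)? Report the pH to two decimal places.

HCOO- is the conjugate base of the weak acid HCOOH.
Ka = 10^(−3.77) = 1.70 × 10^-4
Kb = Kw/Ka = 1.0×10^-14 / 1.70 × 10^-4 = 5.88 × 10^-11
Kb = [OH-]²/(0.081 − [OH-]) = 5.88 × 10^-11
Since Kb ≪ C₀, [OH-] ≈ √(Kb·C₀) = 2.18 × 10^-6 M.
([OH-]/C₀ = 0.0027% < 5%, so the approximation holds.)
pOH = 5.66, so pH = 14.00 − pOH = 8.34

pH = 8.34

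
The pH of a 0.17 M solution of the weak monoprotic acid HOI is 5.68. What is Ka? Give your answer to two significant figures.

[H+] = 10^(-5.68) = 2.09 × 10^-6 M
At equilibrium [HA] = 0.17 − 2.09 × 10^-6 = 1.70 × 10^-1 M
Ka = [H+][A-]/[HA] = (2.09 × 10^-6)² / 1.70 × 10^-1 = 2.6 × 10^-11

Ka = 2.6 × 10^-11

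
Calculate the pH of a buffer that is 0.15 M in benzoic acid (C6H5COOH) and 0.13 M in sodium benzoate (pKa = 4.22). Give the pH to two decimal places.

Henderson–Hasselbalch: pH = pKa + log([C6H5COO-]/[C6H5COOH]) = 4.22 + log(0.13/0.15)
pH = 4.22 + (-0.062) = 4.16

pH = 4.16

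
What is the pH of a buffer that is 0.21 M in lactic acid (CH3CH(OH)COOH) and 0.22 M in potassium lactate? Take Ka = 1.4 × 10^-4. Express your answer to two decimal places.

pH = 3.87

pKa = −log(1.4 × 10^-4) = 3.854
pH = pKa + log([A⁻]/[HA]) = 3.854 + log(0.22/0.21)
pH = 3.854 + (+0.020) = 3.87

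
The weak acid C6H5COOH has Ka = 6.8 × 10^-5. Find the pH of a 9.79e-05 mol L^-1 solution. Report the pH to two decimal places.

pH = 4.26

C6H5COOH ⇌ C6H5COO- + H+
Let x = [H+] at equilibrium. Ka = x²/(9.79e-05 − x).
Here C₀/Ka ≈ 1.44, so the small-x approximation fails. Use the quadratic:
x = [−6.8e-05 + √(6.8e-05² + 2.66e-08)]/2 = 5.44 × 10^-5 M
pH = −log[H+] = −log(5.44 × 10^-5) = 4.26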